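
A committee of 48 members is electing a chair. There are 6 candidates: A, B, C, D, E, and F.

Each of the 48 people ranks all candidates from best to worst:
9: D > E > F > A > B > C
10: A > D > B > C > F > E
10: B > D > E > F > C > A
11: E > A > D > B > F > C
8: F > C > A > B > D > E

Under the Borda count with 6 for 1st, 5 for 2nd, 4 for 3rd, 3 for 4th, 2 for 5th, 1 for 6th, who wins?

A: 9×3 + 10×6 + 10×1 + 11×5 + 8×4 = 184
B: 9×2 + 10×4 + 10×6 + 11×3 + 8×3 = 175
C: 9×1 + 10×3 + 10×2 + 11×1 + 8×5 = 110
D: 9×6 + 10×5 + 10×5 + 11×4 + 8×2 = 214
E: 9×5 + 10×1 + 10×4 + 11×6 + 8×1 = 169
F: 9×4 + 10×2 + 10×3 + 11×2 + 8×6 = 156

D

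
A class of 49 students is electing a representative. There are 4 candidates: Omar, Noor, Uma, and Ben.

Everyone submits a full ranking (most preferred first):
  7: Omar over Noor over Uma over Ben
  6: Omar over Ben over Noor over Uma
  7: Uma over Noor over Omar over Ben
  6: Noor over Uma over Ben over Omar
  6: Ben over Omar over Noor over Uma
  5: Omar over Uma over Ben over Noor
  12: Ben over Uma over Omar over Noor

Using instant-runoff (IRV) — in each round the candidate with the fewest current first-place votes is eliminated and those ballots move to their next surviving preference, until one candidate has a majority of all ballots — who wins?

Round 1: Omar 18, Noor 6, Uma 7, Ben 18. Noor eliminated.
Round 2: Omar 18, Uma 13, Ben 18. Uma eliminated.
Round 3: Omar 25, Ben 24. Omar has a majority (≥25).

Omar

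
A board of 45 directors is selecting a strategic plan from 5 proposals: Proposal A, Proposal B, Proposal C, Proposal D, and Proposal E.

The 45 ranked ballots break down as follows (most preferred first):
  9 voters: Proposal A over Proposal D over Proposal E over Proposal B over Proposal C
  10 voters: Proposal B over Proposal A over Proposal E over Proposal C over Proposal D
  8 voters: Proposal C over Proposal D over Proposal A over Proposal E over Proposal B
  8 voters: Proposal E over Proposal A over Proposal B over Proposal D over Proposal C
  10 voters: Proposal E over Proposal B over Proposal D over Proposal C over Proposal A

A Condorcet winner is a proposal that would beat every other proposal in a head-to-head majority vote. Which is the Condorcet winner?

Proposal A

Proposal A vs Proposal B: 25–20
Proposal A vs Proposal C: 27–18
Proposal A vs Proposal D: 27–18
Proposal A vs Proposal E: 27–18
Proposal A beats every other proposal.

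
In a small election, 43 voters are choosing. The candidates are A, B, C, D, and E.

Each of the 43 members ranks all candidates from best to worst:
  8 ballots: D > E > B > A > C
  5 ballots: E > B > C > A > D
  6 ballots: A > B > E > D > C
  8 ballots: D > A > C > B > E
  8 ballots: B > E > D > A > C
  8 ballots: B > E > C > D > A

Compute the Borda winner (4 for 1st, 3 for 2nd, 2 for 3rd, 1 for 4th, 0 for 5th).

A: 8×1 + 5×1 + 6×4 + 8×3 + 8×1 + 8×0 = 69
B: 8×2 + 5×3 + 6×3 + 8×1 + 8×4 + 8×4 = 121
C: 8×0 + 5×2 + 6×0 + 8×2 + 8×0 + 8×2 = 42
D: 8×4 + 5×0 + 6×1 + 8×4 + 8×2 + 8×1 = 94
E: 8×3 + 5×4 + 6×2 + 8×0 + 8×3 + 8×3 = 104

B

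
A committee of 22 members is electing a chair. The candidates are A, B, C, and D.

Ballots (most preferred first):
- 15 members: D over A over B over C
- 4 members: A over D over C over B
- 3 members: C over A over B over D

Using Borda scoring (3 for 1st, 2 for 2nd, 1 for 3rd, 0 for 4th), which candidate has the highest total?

A: 15×2 + 4×3 + 3×2 = 48
B: 15×1 + 4×0 + 3×1 = 18
C: 15×0 + 4×1 + 3×3 = 13
D: 15×3 + 4×2 + 3×0 = 53

D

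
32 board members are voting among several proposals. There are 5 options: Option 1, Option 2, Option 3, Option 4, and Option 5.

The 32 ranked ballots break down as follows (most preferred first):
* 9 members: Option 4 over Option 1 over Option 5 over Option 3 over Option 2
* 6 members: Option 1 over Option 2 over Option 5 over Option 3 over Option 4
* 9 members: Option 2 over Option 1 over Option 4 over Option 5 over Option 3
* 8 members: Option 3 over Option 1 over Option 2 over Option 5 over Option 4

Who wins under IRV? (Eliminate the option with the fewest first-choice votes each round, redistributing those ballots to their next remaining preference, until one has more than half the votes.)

Round 1: Option 1 6, Option 2 9, Option 3 8, Option 4 9, Option 5 0. Option 5 eliminated.
Round 2: Option 1 6, Option 2 9, Option 3 8, Option 4 9. Option 1 eliminated.
Round 3: Option 2 15, Option 3 8, Option 4 9. Option 3 eliminated.
Round 4: Option 2 23, Option 4 9. Option 2 has a majority (≥17).

Option 2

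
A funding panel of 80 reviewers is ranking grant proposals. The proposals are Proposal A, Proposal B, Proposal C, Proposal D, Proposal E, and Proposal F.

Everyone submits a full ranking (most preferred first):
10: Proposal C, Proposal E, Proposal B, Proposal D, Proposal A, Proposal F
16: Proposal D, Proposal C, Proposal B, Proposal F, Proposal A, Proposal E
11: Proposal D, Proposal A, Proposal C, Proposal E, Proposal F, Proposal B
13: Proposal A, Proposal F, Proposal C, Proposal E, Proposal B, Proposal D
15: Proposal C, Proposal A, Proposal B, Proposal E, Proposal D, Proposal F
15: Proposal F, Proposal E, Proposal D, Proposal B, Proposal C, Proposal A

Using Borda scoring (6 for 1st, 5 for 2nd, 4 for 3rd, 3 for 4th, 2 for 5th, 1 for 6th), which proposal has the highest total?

Proposal A: 10×2 + 16×2 + 11×5 + 13×6 + 15×5 + 15×1 = 275
Proposal B: 10×4 + 16×4 + 11×1 + 13×2 + 15×4 + 15×3 = 246
Proposal C: 10×6 + 16×5 + 11×4 + 13×4 + 15×6 + 15×2 = 356
Proposal D: 10×3 + 16×6 + 11×6 + 13×1 + 15×2 + 15×4 = 295
Proposal E: 10×5 + 16×1 + 11×3 + 13×3 + 15×3 + 15×5 = 258
Proposal F: 10×1 + 16×3 + 11×2 + 13×5 + 15×1 + 15×6 = 250

Proposal C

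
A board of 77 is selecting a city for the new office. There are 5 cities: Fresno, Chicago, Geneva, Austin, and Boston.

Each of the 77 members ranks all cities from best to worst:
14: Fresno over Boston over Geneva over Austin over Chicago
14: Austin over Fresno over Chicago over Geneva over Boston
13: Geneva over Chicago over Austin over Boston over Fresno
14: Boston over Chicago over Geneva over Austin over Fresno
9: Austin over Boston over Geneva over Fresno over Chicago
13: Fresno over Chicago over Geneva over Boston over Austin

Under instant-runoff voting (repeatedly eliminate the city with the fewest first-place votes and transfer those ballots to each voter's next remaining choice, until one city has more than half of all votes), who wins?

Austin

Round 1: Fresno 27, Chicago 0, Geneva 13, Austin 23, Boston 14. Chicago eliminated.
Round 2: Fresno 27, Geneva 13, Austin 23, Boston 14. Geneva eliminated.
Round 3: Fresno 27, Austin 36, Boston 14. Boston eliminated.
Round 4: Fresno 27, Austin 50. Austin has a majority (≥39).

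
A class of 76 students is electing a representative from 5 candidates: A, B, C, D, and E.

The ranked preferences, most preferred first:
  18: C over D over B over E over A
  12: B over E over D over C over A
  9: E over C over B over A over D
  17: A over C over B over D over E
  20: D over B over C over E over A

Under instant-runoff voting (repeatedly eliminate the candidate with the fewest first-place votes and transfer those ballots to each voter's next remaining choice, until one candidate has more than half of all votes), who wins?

Round 1: A 17, B 12, C 18, D 20, E 9. E eliminated.
Round 2: A 17, B 12, C 27, D 20. B eliminated.
Round 3: A 17, C 27, D 32. A eliminated.
Round 4: C 44, D 32. C has a majority (≥39).

C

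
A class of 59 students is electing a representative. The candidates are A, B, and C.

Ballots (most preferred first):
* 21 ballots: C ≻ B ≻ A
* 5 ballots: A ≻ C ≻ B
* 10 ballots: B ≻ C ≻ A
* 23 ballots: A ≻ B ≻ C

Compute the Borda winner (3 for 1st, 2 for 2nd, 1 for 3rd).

A: 21×1 + 5×3 + 10×1 + 23×3 = 115
B: 21×2 + 5×1 + 10×3 + 23×2 = 123
C: 21×3 + 5×2 + 10×2 + 23×1 = 116

B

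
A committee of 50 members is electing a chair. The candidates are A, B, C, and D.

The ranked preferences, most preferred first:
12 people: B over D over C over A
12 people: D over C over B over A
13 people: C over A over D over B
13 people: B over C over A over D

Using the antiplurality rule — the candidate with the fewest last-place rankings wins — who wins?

Last-place votes: A 24, B 13, C 0, D 13.

C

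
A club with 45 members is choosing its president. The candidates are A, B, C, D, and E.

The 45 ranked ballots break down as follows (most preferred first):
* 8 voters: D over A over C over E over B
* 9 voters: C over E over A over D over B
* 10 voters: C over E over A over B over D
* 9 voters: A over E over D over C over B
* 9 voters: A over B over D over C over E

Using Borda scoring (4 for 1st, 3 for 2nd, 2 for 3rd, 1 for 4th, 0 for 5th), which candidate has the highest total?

A

A: 8×3 + 9×2 + 10×2 + 9×4 + 9×4 = 134
B: 8×0 + 9×0 + 10×1 + 9×0 + 9×3 = 37
C: 8×2 + 9×4 + 10×4 + 9×1 + 9×1 = 110
D: 8×4 + 9×1 + 10×0 + 9×2 + 9×2 = 77
E: 8×1 + 9×3 + 10×3 + 9×3 + 9×0 = 92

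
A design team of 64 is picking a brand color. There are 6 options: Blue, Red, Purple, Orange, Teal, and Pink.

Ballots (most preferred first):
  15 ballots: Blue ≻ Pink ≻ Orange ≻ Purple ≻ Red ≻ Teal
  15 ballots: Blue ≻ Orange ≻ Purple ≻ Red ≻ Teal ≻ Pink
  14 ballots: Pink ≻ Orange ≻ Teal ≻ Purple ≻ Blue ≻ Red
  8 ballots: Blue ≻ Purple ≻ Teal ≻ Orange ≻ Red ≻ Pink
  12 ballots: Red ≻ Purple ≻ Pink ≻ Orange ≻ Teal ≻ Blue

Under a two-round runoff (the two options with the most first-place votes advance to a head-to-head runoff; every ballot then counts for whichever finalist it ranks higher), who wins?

Blue

Round 1 first-place votes: Blue 38, Red 12, Purple 0, Orange 0, Teal 0, Pink 14. Blue and Pink advance.
Runoff: Blue is ranked above Pink on 38 ballots, Pink above Blue on 26.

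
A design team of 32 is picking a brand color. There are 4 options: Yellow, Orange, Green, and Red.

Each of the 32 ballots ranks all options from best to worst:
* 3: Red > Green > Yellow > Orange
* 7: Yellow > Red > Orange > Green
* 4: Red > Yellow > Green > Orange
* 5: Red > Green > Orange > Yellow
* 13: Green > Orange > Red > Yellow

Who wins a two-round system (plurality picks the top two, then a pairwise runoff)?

Red

Round 1 first-place votes: Yellow 7, Orange 0, Green 13, Red 12. Green and Red advance.
Runoff: Green is ranked above Red on 13 ballots, Red above Green on 19.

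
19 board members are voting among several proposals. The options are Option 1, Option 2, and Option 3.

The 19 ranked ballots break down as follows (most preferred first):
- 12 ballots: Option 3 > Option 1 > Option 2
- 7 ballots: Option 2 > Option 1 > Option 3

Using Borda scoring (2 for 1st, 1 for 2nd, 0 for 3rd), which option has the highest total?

Option 1: 12×1 + 7×1 = 19
Option 2: 12×0 + 7×2 = 14
Option 3: 12×2 + 7×0 = 24

Option 3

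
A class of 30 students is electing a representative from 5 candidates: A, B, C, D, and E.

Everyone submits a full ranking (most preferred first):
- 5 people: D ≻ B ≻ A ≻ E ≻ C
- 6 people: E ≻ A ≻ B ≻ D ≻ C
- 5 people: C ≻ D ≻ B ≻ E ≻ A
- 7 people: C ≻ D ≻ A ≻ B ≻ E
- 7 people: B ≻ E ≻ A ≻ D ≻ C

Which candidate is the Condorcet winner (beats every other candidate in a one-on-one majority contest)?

D

D vs A: 17–13
D vs B: 17–13
D vs C: 18–12
D vs E: 17–13
D beats every other candidate.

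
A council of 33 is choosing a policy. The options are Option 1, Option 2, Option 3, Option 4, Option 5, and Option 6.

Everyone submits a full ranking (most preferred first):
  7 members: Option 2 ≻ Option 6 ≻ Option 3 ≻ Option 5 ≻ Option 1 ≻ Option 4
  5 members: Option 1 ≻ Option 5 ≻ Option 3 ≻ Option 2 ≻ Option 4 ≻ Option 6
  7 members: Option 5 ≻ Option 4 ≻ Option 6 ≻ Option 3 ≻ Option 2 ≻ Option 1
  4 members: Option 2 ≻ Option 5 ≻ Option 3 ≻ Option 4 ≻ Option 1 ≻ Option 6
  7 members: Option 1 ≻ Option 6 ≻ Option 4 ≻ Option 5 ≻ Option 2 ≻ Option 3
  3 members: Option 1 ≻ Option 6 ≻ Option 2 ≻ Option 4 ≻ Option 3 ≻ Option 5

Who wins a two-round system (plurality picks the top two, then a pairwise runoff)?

Round 1 first-place votes: Option 1 15, Option 2 11, Option 3 0, Option 4 0, Option 5 7, Option 6 0. Option 1 and Option 2 advance.
Runoff: Option 1 is ranked above Option 2 on 15 ballots, Option 2 above Option 1 on 18.

Option 2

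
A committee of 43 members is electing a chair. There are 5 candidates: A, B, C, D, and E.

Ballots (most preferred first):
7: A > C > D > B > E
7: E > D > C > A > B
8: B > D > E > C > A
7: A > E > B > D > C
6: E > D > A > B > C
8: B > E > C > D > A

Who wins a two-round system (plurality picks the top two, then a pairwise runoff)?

A

Round 1 first-place votes: A 14, B 16, C 0, D 0, E 13. B and A advance.
Runoff: B is ranked above A on 16 ballots, A above B on 27.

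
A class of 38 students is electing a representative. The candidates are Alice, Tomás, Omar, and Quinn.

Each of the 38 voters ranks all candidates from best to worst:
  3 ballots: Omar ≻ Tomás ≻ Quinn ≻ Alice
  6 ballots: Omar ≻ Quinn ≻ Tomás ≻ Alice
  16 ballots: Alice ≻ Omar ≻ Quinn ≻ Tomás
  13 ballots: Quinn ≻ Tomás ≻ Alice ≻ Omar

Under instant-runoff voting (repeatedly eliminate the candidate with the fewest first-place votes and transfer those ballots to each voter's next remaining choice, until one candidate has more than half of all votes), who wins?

Round 1: Alice 16, Tomás 0, Omar 9, Quinn 13. Tomás eliminated.
Round 2: Alice 16, Omar 9, Quinn 13. Omar eliminated.
Round 3: Alice 16, Quinn 22. Quinn has a majority (≥20).

Quinn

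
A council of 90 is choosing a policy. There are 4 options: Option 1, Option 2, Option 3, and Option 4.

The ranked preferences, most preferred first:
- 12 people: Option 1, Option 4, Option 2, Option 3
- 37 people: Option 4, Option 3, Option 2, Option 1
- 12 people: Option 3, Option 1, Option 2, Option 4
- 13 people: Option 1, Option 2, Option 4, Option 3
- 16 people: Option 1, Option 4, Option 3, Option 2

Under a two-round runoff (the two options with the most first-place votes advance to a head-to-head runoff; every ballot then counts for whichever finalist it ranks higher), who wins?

Option 1

Round 1 first-place votes: Option 1 41, Option 2 0, Option 3 12, Option 4 37. Option 1 and Option 4 advance.
Runoff: Option 1 is ranked above Option 4 on 53 ballots, Option 4 above Option 1 on 37.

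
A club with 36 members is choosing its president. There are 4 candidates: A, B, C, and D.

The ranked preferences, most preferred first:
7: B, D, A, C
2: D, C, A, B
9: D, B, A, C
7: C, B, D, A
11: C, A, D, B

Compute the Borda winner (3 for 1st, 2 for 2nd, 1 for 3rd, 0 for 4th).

D

A: 7×1 + 2×1 + 9×1 + 7×0 + 11×2 = 40
B: 7×3 + 2×0 + 9×2 + 7×2 + 11×0 = 53
C: 7×0 + 2×2 + 9×0 + 7×3 + 11×3 = 58
D: 7×2 + 2×3 + 9×3 + 7×1 + 11×1 = 65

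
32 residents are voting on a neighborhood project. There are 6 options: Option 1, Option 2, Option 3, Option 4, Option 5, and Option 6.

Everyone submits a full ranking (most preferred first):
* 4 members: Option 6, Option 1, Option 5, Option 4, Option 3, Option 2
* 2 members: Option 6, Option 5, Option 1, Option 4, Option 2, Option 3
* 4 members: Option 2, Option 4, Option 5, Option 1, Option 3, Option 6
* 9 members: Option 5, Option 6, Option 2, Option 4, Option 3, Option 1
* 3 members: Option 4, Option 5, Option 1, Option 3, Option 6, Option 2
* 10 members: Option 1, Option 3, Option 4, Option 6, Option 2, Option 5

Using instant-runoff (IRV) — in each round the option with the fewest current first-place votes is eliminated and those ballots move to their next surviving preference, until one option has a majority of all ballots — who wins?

Round 1: Option 1 10, Option 2 4, Option 3 0, Option 4 3, Option 5 9, Option 6 6. Option 3 eliminated.
Round 2: Option 1 10, Option 2 4, Option 4 3, Option 5 9, Option 6 6. Option 4 eliminated.
Round 3: Option 1 10, Option 2 4, Option 5 12, Option 6 6. Option 2 eliminated.
Round 4: Option 1 10, Option 5 16, Option 6 6. Option 6 eliminated.
Round 5: Option 1 14, Option 5 18. Option 5 has a majority (≥17).

Option 5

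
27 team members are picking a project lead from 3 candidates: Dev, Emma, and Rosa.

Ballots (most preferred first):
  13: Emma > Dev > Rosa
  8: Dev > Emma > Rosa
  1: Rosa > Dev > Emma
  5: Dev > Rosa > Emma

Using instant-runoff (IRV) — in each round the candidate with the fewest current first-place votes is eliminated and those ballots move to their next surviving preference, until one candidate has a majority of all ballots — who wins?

Round 1: Dev 13, Emma 13, Rosa 1. Rosa eliminated.
Round 2: Dev 14, Emma 13. Dev has a majority (≥14).

Dev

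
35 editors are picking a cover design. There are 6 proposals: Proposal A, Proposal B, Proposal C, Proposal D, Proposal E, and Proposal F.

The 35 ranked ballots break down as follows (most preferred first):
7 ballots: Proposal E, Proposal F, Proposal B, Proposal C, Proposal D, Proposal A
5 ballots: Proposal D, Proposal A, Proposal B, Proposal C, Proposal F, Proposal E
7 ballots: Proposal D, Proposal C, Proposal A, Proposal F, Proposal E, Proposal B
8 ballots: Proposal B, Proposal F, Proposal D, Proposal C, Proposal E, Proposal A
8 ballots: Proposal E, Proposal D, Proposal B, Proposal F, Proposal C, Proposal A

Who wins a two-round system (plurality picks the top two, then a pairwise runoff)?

Round 1 first-place votes: Proposal A 0, Proposal B 8, Proposal C 0, Proposal D 12, Proposal E 15, Proposal F 0. Proposal E and Proposal D advance.
Runoff: Proposal E is ranked above Proposal D on 15 ballots, Proposal D above Proposal E on 20.

Proposal D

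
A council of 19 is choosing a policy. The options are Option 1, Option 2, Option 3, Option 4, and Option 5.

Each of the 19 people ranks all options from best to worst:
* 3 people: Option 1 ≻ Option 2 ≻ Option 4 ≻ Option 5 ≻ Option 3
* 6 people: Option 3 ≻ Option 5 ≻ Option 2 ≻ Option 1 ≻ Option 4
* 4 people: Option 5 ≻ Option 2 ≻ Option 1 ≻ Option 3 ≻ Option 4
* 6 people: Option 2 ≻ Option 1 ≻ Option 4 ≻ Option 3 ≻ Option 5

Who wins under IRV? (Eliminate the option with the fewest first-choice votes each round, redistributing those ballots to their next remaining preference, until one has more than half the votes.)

Round 1: Option 1 3, Option 2 6, Option 3 6, Option 4 0, Option 5 4. Option 4 eliminated.
Round 2: Option 1 3, Option 2 6, Option 3 6, Option 5 4. Option 1 eliminated.
Round 3: Option 2 9, Option 3 6, Option 5 4. Option 5 eliminated.
Round 4: Option 2 13, Option 3 6. Option 2 has a majority (≥10).

Option 2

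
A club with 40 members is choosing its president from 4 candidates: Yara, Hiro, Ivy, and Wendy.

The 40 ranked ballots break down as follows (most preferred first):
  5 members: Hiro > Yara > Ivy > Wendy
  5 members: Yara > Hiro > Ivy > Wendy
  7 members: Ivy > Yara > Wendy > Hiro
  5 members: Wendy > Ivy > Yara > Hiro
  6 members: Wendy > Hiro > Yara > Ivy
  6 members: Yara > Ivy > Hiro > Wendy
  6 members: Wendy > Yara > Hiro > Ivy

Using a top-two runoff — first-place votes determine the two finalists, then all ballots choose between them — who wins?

Round 1 first-place votes: Yara 11, Hiro 5, Ivy 7, Wendy 17. Wendy and Yara advance.
Runoff: Wendy is ranked above Yara on 17 ballots, Yara above Wendy on 23.

Yara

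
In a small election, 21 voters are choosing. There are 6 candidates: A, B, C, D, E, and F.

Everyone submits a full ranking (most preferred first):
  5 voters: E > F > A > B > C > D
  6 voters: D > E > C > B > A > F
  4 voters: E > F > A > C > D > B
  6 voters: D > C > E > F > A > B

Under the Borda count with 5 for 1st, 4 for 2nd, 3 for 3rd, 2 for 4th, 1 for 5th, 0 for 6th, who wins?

A: 5×3 + 6×1 + 4×3 + 6×1 = 39
B: 5×2 + 6×2 + 4×0 + 6×0 = 22
C: 5×1 + 6×3 + 4×2 + 6×4 = 55
D: 5×0 + 6×5 + 4×1 + 6×5 = 64
E: 5×5 + 6×4 + 4×5 + 6×3 = 87
F: 5×4 + 6×0 + 4×4 + 6×2 = 48

E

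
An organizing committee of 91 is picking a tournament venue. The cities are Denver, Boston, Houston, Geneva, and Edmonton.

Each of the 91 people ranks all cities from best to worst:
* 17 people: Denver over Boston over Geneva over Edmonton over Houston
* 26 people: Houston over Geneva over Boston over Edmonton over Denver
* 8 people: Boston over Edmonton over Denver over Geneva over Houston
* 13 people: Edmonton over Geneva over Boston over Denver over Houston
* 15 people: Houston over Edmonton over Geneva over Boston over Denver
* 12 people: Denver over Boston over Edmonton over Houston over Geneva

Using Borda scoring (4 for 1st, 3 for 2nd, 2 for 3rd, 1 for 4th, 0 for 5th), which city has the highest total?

Boston

Denver: 17×4 + 26×0 + 8×2 + 13×1 + 15×0 + 12×4 = 145
Boston: 17×3 + 26×2 + 8×4 + 13×2 + 15×1 + 12×3 = 212
Houston: 17×0 + 26×4 + 8×0 + 13×0 + 15×4 + 12×1 = 176
Geneva: 17×2 + 26×3 + 8×1 + 13×3 + 15×2 + 12×0 = 189
Edmonton: 17×1 + 26×1 + 8×3 + 13×4 + 15×3 + 12×2 = 188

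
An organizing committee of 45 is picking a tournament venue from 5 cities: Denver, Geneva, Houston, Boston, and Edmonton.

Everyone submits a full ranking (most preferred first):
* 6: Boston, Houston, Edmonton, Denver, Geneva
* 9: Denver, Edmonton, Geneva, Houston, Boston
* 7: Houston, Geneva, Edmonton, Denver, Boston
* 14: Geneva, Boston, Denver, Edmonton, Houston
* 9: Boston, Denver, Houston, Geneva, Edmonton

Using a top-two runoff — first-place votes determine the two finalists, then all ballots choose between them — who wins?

Geneva

Round 1 first-place votes: Denver 9, Geneva 14, Houston 7, Boston 15, Edmonton 0. Boston and Geneva advance.
Runoff: Boston is ranked above Geneva on 15 ballots, Geneva above Boston on 30.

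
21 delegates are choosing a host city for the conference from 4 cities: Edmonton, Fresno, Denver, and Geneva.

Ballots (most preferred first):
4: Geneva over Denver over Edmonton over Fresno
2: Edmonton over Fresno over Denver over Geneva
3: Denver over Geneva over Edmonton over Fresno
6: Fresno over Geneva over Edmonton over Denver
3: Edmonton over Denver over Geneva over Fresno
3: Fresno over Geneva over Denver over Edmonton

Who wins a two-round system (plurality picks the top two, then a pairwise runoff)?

Edmonton

Round 1 first-place votes: Edmonton 5, Fresno 9, Denver 3, Geneva 4. Fresno and Edmonton advance.
Runoff: Fresno is ranked above Edmonton on 9 ballots, Edmonton above Fresno on 12.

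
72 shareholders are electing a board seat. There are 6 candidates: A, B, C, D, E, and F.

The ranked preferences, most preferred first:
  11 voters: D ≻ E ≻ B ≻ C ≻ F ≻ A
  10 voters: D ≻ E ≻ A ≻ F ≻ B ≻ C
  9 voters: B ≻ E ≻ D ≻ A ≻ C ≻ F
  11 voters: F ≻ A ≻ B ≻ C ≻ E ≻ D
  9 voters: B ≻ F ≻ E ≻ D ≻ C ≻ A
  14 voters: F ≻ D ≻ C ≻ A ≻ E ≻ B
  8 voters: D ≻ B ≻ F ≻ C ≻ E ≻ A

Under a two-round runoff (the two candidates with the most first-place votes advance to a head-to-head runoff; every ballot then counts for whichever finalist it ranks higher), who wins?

Round 1 first-place votes: A 0, B 18, C 0, D 29, E 0, F 25. D and F advance.
Runoff: D is ranked above F on 38 ballots, F above D on 34.

D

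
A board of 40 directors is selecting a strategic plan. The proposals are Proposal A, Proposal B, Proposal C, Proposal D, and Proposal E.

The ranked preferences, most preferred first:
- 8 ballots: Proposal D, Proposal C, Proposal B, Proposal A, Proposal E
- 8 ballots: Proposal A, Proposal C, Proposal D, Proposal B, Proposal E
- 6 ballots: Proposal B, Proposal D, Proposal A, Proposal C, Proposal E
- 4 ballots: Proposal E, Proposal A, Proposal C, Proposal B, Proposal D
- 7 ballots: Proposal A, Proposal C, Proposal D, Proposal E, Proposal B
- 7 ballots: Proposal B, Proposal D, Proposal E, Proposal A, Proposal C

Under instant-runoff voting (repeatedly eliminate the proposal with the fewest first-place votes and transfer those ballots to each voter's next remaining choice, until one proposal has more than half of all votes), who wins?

Round 1: Proposal A 15, Proposal B 13, Proposal C 0, Proposal D 8, Proposal E 4. Proposal C eliminated.
Round 2: Proposal A 15, Proposal B 13, Proposal D 8, Proposal E 4. Proposal E eliminated.
Round 3: Proposal A 19, Proposal B 13, Proposal D 8. Proposal D eliminated.
Round 4: Proposal A 19, Proposal B 21. Proposal B has a majority (≥21).

Proposal B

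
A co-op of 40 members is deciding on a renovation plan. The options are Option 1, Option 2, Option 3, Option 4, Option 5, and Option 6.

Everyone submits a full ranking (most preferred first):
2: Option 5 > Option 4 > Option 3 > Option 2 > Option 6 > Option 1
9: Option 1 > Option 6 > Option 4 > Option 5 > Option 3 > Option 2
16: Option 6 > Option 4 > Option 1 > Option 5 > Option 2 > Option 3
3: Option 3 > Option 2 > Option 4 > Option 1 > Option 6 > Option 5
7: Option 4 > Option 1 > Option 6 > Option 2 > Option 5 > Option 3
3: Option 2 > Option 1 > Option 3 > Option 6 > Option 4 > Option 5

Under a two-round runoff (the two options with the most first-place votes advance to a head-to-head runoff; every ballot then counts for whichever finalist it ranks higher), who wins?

Option 1

Round 1 first-place votes: Option 1 9, Option 2 3, Option 3 3, Option 4 7, Option 5 2, Option 6 16. Option 6 and Option 1 advance.
Runoff: Option 6 is ranked above Option 1 on 18 ballots, Option 1 above Option 6 on 22.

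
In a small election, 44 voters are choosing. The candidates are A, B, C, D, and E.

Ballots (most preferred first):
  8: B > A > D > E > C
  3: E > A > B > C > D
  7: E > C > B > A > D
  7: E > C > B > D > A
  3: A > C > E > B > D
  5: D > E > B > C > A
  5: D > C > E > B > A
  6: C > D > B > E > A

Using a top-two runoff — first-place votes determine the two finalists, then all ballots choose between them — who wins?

Round 1 first-place votes: A 3, B 8, C 6, D 10, E 17. E and D advance.
Runoff: E is ranked above D on 20 ballots, D above E on 24.

D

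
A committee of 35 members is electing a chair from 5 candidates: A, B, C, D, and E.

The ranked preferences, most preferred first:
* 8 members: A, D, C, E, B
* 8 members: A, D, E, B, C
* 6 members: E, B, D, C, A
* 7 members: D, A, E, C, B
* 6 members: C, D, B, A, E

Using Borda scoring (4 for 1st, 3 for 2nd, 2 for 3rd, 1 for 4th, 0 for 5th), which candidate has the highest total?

D

A: 8×4 + 8×4 + 6×0 + 7×3 + 6×1 = 91
B: 8×0 + 8×1 + 6×3 + 7×0 + 6×2 = 38
C: 8×2 + 8×0 + 6×1 + 7×1 + 6×4 = 53
D: 8×3 + 8×3 + 6×2 + 7×4 + 6×3 = 106
E: 8×1 + 8×2 + 6×4 + 7×2 + 6×0 = 62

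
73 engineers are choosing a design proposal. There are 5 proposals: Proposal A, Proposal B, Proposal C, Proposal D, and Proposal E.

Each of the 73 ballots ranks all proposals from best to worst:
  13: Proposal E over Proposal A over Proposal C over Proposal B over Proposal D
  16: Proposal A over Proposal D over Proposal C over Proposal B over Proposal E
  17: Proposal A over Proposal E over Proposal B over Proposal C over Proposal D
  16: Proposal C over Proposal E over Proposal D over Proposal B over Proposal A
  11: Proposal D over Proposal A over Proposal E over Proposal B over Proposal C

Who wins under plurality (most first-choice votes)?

Proposal A

First-place votes: Proposal A 33, Proposal B 0, Proposal C 16, Proposal D 11, Proposal E 13.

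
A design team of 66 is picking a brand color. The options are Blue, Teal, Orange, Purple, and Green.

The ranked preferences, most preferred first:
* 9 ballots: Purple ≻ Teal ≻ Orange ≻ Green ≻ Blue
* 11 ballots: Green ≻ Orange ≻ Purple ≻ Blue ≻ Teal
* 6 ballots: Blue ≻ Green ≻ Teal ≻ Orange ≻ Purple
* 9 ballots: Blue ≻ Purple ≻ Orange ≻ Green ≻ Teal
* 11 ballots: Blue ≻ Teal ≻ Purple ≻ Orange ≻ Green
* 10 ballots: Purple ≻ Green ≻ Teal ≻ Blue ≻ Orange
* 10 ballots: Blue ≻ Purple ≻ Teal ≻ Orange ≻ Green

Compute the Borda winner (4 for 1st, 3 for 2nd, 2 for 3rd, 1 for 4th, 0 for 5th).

Purple

Blue: 9×0 + 11×1 + 6×4 + 9×4 + 11×4 + 10×1 + 10×4 = 165
Teal: 9×3 + 11×0 + 6×2 + 9×0 + 11×3 + 10×2 + 10×2 = 112
Orange: 9×2 + 11×3 + 6×1 + 9×2 + 11×1 + 10×0 + 10×1 = 96
Purple: 9×4 + 11×2 + 6×0 + 9×3 + 11×2 + 10×4 + 10×3 = 177
Green: 9×1 + 11×4 + 6×3 + 9×1 + 11×0 + 10×3 + 10×0 = 110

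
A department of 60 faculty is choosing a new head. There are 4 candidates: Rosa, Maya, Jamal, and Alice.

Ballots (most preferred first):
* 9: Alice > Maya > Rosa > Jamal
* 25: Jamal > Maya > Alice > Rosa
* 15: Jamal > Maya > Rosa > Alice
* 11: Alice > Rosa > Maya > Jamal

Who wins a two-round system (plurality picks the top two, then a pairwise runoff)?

Round 1 first-place votes: Rosa 0, Maya 0, Jamal 40, Alice 20. Jamal and Alice advance.
Runoff: Jamal is ranked above Alice on 40 ballots, Alice above Jamal on 20.

Jamal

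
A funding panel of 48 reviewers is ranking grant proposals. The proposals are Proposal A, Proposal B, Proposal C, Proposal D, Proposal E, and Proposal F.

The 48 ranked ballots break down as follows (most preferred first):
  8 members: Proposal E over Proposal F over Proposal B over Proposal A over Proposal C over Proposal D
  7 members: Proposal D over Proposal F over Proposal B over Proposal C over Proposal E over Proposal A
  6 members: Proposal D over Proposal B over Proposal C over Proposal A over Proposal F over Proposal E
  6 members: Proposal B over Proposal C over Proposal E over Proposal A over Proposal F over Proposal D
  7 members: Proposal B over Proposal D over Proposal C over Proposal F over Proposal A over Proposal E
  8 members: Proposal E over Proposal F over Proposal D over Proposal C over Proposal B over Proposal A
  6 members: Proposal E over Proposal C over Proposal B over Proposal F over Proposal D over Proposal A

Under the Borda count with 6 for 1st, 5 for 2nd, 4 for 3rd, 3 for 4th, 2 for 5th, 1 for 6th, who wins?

Proposal B

Proposal A: 8×3 + 7×1 + 6×3 + 6×3 + 7×2 + 8×1 + 6×1 = 95
Proposal B: 8×4 + 7×4 + 6×5 + 6×6 + 7×6 + 8×2 + 6×4 = 208
Proposal C: 8×2 + 7×3 + 6×4 + 6×5 + 7×4 + 8×3 + 6×5 = 173
Proposal D: 8×1 + 7×6 + 6×6 + 6×1 + 7×5 + 8×4 + 6×2 = 171
Proposal E: 8×6 + 7×2 + 6×1 + 6×4 + 7×1 + 8×6 + 6×6 = 183
Proposal F: 8×5 + 7×5 + 6×2 + 6×2 + 7×3 + 8×5 + 6×3 = 178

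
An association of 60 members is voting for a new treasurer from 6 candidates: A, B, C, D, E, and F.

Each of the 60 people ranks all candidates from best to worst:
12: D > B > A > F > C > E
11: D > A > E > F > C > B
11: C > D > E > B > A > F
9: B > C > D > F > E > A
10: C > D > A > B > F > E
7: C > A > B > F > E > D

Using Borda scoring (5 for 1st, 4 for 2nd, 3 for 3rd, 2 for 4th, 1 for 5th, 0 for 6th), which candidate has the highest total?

D

A: 12×3 + 11×4 + 11×1 + 9×0 + 10×3 + 7×4 = 149
B: 12×4 + 11×0 + 11×2 + 9×5 + 10×2 + 7×3 = 156
C: 12×1 + 11×1 + 11×5 + 9×4 + 10×5 + 7×5 = 199
D: 12×5 + 11×5 + 11×4 + 9×3 + 10×4 + 7×0 = 226
E: 12×0 + 11×3 + 11×3 + 9×1 + 10×0 + 7×1 = 82
F: 12×2 + 11×2 + 11×0 + 9×2 + 10×1 + 7×2 = 88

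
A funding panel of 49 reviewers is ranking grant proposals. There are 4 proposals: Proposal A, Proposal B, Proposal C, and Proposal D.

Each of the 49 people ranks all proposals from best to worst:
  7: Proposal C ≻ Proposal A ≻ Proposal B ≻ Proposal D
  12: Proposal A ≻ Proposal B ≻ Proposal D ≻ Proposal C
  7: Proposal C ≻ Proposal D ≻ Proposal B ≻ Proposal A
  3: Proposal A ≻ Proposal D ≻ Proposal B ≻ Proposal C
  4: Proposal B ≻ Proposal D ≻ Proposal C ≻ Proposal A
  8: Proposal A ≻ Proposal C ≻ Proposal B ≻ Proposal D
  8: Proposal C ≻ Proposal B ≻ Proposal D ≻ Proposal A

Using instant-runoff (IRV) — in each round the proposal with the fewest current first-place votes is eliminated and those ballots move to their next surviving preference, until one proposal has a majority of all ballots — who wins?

Proposal C

Round 1: Proposal A 23, Proposal B 4, Proposal C 22, Proposal D 0. Proposal D eliminated.
Round 2: Proposal A 23, Proposal B 4, Proposal C 22. Proposal B eliminated.
Round 3: Proposal A 23, Proposal C 26. Proposal C has a majority (≥25).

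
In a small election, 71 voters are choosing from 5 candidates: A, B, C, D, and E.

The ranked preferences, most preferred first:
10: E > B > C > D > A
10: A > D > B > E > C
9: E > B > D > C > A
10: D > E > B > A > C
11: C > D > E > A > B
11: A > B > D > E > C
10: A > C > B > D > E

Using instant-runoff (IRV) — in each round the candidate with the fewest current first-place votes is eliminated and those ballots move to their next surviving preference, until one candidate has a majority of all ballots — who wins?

E

Round 1: A 31, B 0, C 11, D 10, E 19. B eliminated.
Round 2: A 31, C 11, D 10, E 19. D eliminated.
Round 3: A 31, C 11, E 29. C eliminated.
Round 4: A 31, E 40. E has a majority (≥36).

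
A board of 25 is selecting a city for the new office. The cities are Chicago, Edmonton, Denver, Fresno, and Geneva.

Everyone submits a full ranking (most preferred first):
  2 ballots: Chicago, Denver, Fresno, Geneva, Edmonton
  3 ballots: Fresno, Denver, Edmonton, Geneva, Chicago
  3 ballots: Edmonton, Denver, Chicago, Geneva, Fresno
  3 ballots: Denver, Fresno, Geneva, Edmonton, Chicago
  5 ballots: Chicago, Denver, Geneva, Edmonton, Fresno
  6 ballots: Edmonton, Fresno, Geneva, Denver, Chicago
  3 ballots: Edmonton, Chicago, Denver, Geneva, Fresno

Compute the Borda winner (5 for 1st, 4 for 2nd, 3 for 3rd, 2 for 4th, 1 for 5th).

Chicago: 2×5 + 3×1 + 3×3 + 3×1 + 5×5 + 6×1 + 3×4 = 68
Edmonton: 2×1 + 3×3 + 3×5 + 3×2 + 5×2 + 6×5 + 3×5 = 87
Denver: 2×4 + 3×4 + 3×4 + 3×5 + 5×4 + 6×2 + 3×3 = 88
Fresno: 2×3 + 3×5 + 3×1 + 3×4 + 5×1 + 6×4 + 3×1 = 68
Geneva: 2×2 + 3×2 + 3×2 + 3×3 + 5×3 + 6×3 + 3×2 = 64

Denver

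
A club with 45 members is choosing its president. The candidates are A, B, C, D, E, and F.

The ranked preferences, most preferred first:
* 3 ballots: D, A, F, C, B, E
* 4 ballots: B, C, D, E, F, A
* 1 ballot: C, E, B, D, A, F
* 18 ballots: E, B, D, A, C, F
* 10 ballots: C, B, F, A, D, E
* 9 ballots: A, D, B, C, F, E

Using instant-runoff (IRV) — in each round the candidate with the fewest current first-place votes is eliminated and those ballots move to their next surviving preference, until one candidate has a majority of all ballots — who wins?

C

Round 1: A 9, B 4, C 11, D 3, E 18, F 0. F eliminated.
Round 2: A 9, B 4, C 11, D 3, E 18. D eliminated.
Round 3: A 12, B 4, C 11, E 18. B eliminated.
Round 4: A 12, C 15, E 18. A eliminated.
Round 5: C 27, E 18. C has a majority (≥23).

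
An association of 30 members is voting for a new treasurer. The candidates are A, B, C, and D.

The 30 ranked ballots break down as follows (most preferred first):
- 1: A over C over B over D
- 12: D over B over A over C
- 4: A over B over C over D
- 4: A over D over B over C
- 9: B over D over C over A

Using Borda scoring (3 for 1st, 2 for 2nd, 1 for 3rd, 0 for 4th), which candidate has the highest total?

A: 1×3 + 12×1 + 4×3 + 4×3 + 9×0 = 39
B: 1×1 + 12×2 + 4×2 + 4×1 + 9×3 = 64
C: 1×2 + 12×0 + 4×1 + 4×0 + 9×1 = 15
D: 1×0 + 12×3 + 4×0 + 4×2 + 9×2 = 62

B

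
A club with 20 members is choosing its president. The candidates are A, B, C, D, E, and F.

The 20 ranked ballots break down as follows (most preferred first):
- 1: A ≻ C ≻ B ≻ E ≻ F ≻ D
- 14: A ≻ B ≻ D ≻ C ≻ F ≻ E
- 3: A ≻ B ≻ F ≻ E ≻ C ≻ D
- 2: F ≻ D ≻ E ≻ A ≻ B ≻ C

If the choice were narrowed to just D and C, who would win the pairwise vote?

D

D is ranked above C on 16 ballots; C above D on 4.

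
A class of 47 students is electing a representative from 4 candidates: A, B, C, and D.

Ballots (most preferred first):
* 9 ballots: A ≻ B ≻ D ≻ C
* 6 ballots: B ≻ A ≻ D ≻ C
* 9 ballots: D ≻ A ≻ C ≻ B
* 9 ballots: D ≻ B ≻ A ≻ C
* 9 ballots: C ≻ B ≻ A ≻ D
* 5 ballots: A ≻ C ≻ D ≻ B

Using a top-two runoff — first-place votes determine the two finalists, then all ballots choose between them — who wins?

A

Round 1 first-place votes: A 14, B 6, C 9, D 18. D and A advance.
Runoff: D is ranked above A on 18 ballots, A above D on 29.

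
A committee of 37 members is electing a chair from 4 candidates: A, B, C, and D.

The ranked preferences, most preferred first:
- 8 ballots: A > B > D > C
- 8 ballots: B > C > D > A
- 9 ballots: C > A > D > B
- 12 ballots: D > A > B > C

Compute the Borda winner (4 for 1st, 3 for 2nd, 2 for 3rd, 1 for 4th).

A: 8×4 + 8×1 + 9×3 + 12×3 = 103
B: 8×3 + 8×4 + 9×1 + 12×2 = 89
C: 8×1 + 8×3 + 9×4 + 12×1 = 80
D: 8×2 + 8×2 + 9×2 + 12×4 = 98

A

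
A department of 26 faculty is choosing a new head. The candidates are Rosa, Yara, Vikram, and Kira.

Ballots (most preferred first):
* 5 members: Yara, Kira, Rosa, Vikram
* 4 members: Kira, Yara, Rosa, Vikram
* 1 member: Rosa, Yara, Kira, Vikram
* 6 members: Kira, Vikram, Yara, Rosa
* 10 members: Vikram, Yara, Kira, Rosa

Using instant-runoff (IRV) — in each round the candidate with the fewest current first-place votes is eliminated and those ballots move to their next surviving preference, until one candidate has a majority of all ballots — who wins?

Round 1: Rosa 1, Yara 5, Vikram 10, Kira 10. Rosa eliminated.
Round 2: Yara 6, Vikram 10, Kira 10. Yara eliminated.
Round 3: Vikram 10, Kira 16. Kira has a majority (≥14).

Kira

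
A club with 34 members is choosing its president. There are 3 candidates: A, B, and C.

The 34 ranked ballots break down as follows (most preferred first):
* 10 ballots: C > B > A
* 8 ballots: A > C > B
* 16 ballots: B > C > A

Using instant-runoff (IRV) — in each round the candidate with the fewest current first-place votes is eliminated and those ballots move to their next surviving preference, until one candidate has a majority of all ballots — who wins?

Round 1: A 8, B 16, C 10. A eliminated.
Round 2: B 16, C 18. C has a majority (≥18).

C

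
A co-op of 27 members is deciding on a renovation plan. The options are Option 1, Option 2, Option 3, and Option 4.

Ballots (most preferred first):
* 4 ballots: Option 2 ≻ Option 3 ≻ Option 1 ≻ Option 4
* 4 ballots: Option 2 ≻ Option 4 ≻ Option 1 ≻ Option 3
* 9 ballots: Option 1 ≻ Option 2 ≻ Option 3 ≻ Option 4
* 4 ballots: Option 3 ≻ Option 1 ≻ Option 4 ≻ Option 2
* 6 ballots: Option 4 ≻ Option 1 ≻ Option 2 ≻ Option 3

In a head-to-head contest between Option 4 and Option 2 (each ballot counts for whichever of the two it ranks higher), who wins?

Option 2

Option 4 is ranked above Option 2 on 10 ballots; Option 2 above Option 4 on 17.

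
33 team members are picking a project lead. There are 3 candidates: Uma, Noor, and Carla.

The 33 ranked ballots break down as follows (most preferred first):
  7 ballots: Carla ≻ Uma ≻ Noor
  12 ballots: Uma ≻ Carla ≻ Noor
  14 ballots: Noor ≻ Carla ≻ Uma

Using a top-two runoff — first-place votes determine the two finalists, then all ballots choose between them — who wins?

Round 1 first-place votes: Uma 12, Noor 14, Carla 7. Noor and Uma advance.
Runoff: Noor is ranked above Uma on 14 ballots, Uma above Noor on 19.

Uma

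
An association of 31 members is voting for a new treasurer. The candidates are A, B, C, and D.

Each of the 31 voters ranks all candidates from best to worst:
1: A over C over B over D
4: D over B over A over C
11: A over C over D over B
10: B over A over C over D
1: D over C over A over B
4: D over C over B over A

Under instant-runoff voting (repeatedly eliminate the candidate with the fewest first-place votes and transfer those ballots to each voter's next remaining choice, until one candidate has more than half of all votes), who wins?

Round 1: A 12, B 10, C 0, D 9. C eliminated.
Round 2: A 12, B 10, D 9. D eliminated.
Round 3: A 13, B 18. B has a majority (≥16).

B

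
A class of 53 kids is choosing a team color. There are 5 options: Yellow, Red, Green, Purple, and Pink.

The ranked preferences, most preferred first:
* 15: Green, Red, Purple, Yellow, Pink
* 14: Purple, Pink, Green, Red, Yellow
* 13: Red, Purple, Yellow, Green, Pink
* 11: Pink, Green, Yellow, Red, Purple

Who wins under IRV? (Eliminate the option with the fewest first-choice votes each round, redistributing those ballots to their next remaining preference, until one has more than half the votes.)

Purple

Round 1: Yellow 0, Red 13, Green 15, Purple 14, Pink 11. Yellow eliminated.
Round 2: Red 13, Green 15, Purple 14, Pink 11. Pink eliminated.
Round 3: Red 13, Green 26, Purple 14. Red eliminated.
Round 4: Green 26, Purple 27. Purple has a majority (≥27).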